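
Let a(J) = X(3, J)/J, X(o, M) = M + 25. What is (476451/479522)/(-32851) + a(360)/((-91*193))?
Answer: -9975018065/109450296138456 ≈ -9.1137e-5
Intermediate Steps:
X(o, M) = 25 + M
a(J) = (25 + J)/J
(476451/479522)/(-32851) + a(360)/((-91*193)) = (476451/479522)/(-32851) + ((25 + 360)/360)/((-91*193)) = (476451*(1/479522))*(-1/32851) + ((1/360)*385)/(-17563) = (476451/479522)*(-1/32851) + (77/72)*(-1/17563) = -476451/15752777222 - 11/180648 = -9975018065/109450296138456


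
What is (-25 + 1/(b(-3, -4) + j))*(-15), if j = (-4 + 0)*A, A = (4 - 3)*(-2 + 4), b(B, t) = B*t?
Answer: 1485/4 ≈ 371.25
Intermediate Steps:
A = 2 (A = 1*2 = 2)
j = -8 (j = (-4 + 0)*2 = -4*2 = -8)
(-25 + 1/(b(-3, -4) + j))*(-15) = (-25 + 1/(-3*(-4) - 8))*(-15) = (-25 + 1/(12 - 8))*(-15) = (-25 + 1/4)*(-15) = -99/4*(-15) = 1485/4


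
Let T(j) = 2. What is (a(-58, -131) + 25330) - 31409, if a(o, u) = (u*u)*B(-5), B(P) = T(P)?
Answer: 28243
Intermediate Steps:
B(P) = 2
a(o, u) = 2*u² (a(o, u) = (u*u)*2 = u²*2 = 2*u²)
(a(-58, -131) + 25330) - 31409 = (2*(-131)² + 25330) - 31409 = (2*17161 + 25330) - 31409 = (34322 + 25330) - 31409 = 59652 - 31409 = 28243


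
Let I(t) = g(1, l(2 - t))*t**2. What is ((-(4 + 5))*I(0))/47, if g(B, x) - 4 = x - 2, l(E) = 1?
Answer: 0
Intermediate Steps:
g(B, x) = 2 + x (g(B, x) = 4 + (x - 2) = 4 + (-2 + x) = 2 + x)
I(t) = 3*t**2 (I(t) = (2 + 1)*t**2 = 3*t**2)
((-(4 + 5))*I(0))/47 = ((-(4 + 5))*(3*0**2))/47 = ((-1*9)*(3*0))*(1/47) = -9*0*(1/47) = 0*(1/47) = 0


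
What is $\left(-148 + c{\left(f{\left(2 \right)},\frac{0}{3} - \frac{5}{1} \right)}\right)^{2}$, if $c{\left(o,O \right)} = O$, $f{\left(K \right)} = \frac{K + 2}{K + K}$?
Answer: $23409$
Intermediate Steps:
$f{\left(K \right)} = \frac{2 + K}{2 K}$
$\left(-148 + c{\left(f{\left(2 \right)},\frac{0}{3} - \frac{5}{1} \right)}\right)^{2} = \left(-148 + \left(\frac{0}{3} - \frac{5}{1}\right)\right)^{2} = \left(-148 + \left(0 \cdot \frac{1}{3} - 5\right)\right)^{2} = \left(-148 + \left(0 - 5\right)\right)^{2} = \left(-148 - 5\right)^{2} = \left(-153\right)^{2} = 23409$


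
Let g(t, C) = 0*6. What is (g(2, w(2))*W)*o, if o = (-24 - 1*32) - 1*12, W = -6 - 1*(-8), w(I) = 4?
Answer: 0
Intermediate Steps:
W = 2 (W = -6 + 8 = 2)
o = -68 (o = (-24 - 32) - 12 = -56 - 12 = -68)
g(t, C) = 0
(g(2, w(2))*W)*o = (0*2)*(-68) = 0*(-68) = 0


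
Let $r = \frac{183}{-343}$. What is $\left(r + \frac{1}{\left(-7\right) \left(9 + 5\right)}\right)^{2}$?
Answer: $\frac{139129}{470596} \approx 0.29564$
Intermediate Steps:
$r = - \frac{183}{343}$ ($r = 183 \left(- \frac{1}{343}\right) = - \frac{183}{343} \approx -0.53353$)
$\left(r + \frac{1}{\left(-7\right) \left(9 + 5\right)}\right)^{2} = \left(- \frac{183}{343} + \frac{1}{\left(-7\right) \left(9 + 5\right)}\right)^{2} = \left(- \frac{183}{343} + \frac{1}{\left(-7\right) 14}\right)^{2} = \left(- \frac{183}{343} + \frac{1}{-98}\right)^{2} = \left(- \frac{183}{343} - \frac{1}{98}\right)^{2} = \left(- \frac{373}{686}\right)^{2} = \frac{139129}{470596}$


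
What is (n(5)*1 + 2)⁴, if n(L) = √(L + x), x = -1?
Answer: 256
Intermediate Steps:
n(L) = √(-1 + L) (n(L) = √(L - 1) = √(-1 + L))
(n(5)*1 + 2)⁴ = (√(-1 + 5)*1 + 2)⁴ = (√4*1 + 2)⁴ = (2*1 + 2)⁴ = (2 + 2)⁴ = 4⁴ = 256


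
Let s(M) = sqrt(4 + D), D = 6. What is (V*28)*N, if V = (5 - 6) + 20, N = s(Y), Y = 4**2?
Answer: 532*sqrt(10) ≈ 1682.3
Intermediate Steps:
Y = 16
s(M) = sqrt(10) (s(M) = sqrt(4 + 6) = sqrt(10))
N = sqrt(10) ≈ 3.1623
V = 19 (V = -1 + 20 = 19)
(V*28)*N = (19*28)*sqrt(10) = 532*sqrt(10)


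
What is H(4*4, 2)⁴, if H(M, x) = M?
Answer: 65536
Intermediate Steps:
H(4*4, 2)⁴ = (4*4)⁴ = 16⁴ = 65536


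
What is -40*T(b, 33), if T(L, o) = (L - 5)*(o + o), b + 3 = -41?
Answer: 129360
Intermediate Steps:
b = -44 (b = -3 - 41 = -44)
T(L, o) = 2*o*(-5 + L) (T(L, o) = (-5 + L)*(2*o) = 2*o*(-5 + L))
-40*T(b, 33) = -80*33*(-5 - 44) = -80*33*(-49) = -40*(-3234) = 129360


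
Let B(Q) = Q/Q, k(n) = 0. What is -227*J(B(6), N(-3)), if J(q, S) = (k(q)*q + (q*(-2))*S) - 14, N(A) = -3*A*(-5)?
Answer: -17252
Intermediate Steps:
B(Q) = 1
N(A) = 15*A
J(q, S) = -14 - 2*S*q (J(q, S) = (0*q + (q*(-2))*S) - 14 = (0 + (-2*q)*S) - 14 = (0 - 2*S*q) - 14 = -2*S*q - 14 = -14 - 2*S*q)
-227*J(B(6), N(-3)) = -227*(-14 - 2*15*(-3)*1) = -227*(-14 - 2*(-45)*1) = -227*(-14 + 90) = -227*76 = -17252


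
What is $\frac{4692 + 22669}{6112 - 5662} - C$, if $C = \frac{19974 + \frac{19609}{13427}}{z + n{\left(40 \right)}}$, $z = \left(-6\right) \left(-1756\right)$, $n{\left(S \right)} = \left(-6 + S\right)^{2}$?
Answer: $\frac{2087333591287}{35322408900} \approx 59.094$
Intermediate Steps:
$z = 10536$
$C = \frac{268210507}{156988484}$ ($C = \frac{19974 + \frac{19609}{13427}}{10536 + \left(-6 + 40\right)^{2}} = \frac{19974 + 19609 \cdot \frac{1}{13427}}{10536 + 34^{2}} = \frac{19974 + \frac{19609}{13427}}{10536 + 1156} = \frac{268210507}{13427 \cdot 11692} = \frac{268210507}{13427} \cdot \frac{1}{11692} = \frac{268210507}{156988484} \approx 1.7085$)
$\frac{4692 + 22669}{6112 - 5662} - C = \frac{4692 + 22669}{6112 - 5662} - \frac{268210507}{156988484} = \frac{27361}{450} - \frac{268210507}{156988484} = \frac{2087333591287}{35322408900}$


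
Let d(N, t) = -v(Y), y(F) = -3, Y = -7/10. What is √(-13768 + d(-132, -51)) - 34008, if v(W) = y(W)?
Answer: -34008 + I*√13765 ≈ -34008.0 + 117.32*I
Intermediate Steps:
Y = -7/10 (Y = -7*⅒ = -7/10 ≈ -0.70000)
v(W) = -3
d(N, t) = 3 (d(N, t) = -1*(-3) = 3)
√(-13768 + d(-132, -51)) - 34008 = √(-13768 + 3) - 34008 = √(-13765) - 34008 = I*√13765 - 34008 = -34008 + I*√13765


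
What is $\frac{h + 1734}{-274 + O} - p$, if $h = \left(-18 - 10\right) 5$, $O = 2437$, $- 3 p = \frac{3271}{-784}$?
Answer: $- \frac{52795}{80752} \approx -0.65379$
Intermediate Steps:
$p = \frac{3271}{2352}$ ($p = - \frac{3271 \frac{1}{-784}}{3} = - \frac{3271 \left(- \frac{1}{784}\right)}{3} = \left(- \frac{1}{3}\right) \left(- \frac{3271}{784}\right) = \frac{3271}{2352} \approx 1.3907$)
$h = -140$ ($h = \left(-28\right) 5 = -140$)
$\frac{h + 1734}{-274 + O} - p = \frac{-140 + 1734}{-274 + 2437} - \frac{3271}{2352} = \frac{1594}{2163} - \frac{3271}{2352} = - \frac{52795}{80752}$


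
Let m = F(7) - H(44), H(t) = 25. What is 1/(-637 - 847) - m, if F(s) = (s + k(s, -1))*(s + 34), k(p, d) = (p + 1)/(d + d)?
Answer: -145433/1484 ≈ -98.001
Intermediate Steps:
k(p, d) = (1 + p)/(2*d) (k(p, d) = (1 + p)/((2*d)) = (1 + p)*(1/(2*d)) = (1 + p)/(2*d))
F(s) = (34 + s)*(-½ + s/2) (F(s) = (s + (½)*(1 + s)/(-1))*(s + 34) = (s + (½)*(-1)*(1 + s))*(34 + s) = (s + (-½ - s/2))*(34 + s) = (-½ + s/2)*(34 + s) = (34 + s)*(-½ + s/2))
m = 98 (m = (-17 + (½)*7² + (33/2)*7) - 1*25 = (-17 + (½)*49 + 231/2) - 25 = (-17 + 49/2 + 231/2) - 25 = 123 - 25 = 98)
1/(-637 - 847) - m = 1/(-637 - 847) - 1*98 = 1/(-1484) - 98 = -1/1484 - 98 = -145433/1484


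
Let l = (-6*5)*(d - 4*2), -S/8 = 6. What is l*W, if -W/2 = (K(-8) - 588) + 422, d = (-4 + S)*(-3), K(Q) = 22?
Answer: -1278720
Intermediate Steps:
S = -48 (S = -8*6 = -48)
d = 156 (d = (-4 - 48)*(-3) = -52*(-3) = 156)
W = 288 (W = -2*((22 - 588) + 422) = -2*(-566 + 422) = -2*(-144) = 288)
l = -4440 (l = (-6*5)*(156 - 4*2) = -30*(156 - 8) = -30*148 = -4440)
l*W = -4440*288 = -1278720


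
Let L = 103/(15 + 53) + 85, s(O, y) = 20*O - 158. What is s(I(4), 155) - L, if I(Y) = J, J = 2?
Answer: -13907/68 ≈ -204.51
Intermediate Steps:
I(Y) = 2
s(O, y) = -158 + 20*O
L = 5883/68 (L = 103/68 + 85 = 5883/68 ≈ 86.515)
s(I(4), 155) - L = (-158 + 20*2) - 1*5883/68 = (-158 + 40) - 5883/68 = -118 - 5883/68 = -13907/68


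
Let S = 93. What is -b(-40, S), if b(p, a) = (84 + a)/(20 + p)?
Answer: 177/20 ≈ 8.8500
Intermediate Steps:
b(p, a) = (84 + a)/(20 + p)
-b(-40, S) = -(84 + 93)/(20 - 40) = -177/(-20) = -(-1)*177/20 = -1*(-177/20) = 177/20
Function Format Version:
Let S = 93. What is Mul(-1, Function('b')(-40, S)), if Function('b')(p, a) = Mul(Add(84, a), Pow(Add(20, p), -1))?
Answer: Rational(177, 20) ≈ 8.8500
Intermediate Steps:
Function('b')(p, a) = Mul(Pow(Add(20, p), -1), Add(84, a))
Mul(-1, Function('b')(-40, S)) = Mul(-1, Mul(Pow(Add(20, -40), -1), Add(84, 93))) = Mul(-1, Mul(Pow(-20, -1), 177)) = Mul(-1, Mul(Rational(-1, 20), 177)) = Mul(-1, Rational(-177, 20)) = Rational(177, 20)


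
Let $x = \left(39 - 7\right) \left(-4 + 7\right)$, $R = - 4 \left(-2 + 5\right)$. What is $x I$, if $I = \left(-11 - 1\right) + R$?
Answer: $-2304$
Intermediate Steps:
$R = -12$ ($R = \left(-4\right) 3 = -12$)
$x = 96$ ($x = 32 \cdot 3 = 96$)
$I = -24$ ($I = \left(-11 - 1\right) - 12 = -12 - 12 = -24$)
$x I = 96 \left(-24\right) = -2304$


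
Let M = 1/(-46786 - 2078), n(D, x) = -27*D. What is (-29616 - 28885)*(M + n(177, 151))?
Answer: 13661215355557/48864 ≈ 2.7958e+8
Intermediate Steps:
M = -1/48864 (M = 1/(-48864) = -1/48864 ≈ -2.0465e-5)
(-29616 - 28885)*(M + n(177, 151)) = (-29616 - 28885)*(-1/48864 - 27*177) = -58501*(-1/48864 - 4779) = -58501*(-233521057/48864) = 13661215355557/48864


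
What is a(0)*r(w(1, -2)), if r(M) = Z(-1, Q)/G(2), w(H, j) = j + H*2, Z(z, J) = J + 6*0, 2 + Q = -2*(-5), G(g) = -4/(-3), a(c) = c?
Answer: 0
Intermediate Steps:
G(g) = 4/3 (G(g) = -4*(-⅓) = 4/3)
Q = 8 (Q = -2 - 2*(-5) = -2 + 10 = 8)
Z(z, J) = J (Z(z, J) = J + 0 = J)
w(H, j) = j + 2*H
r(M) = 6 (r(M) = 8/(4/3) = 8*(¾) = 6)
a(0)*r(w(1, -2)) = 0*6 = 0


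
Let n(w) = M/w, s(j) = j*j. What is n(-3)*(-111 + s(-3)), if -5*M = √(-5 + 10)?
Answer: -34*√5/5 ≈ -15.205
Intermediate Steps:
s(j) = j²
M = -√5/5 (M = -√(-5 + 10)/5 = -√5/5 ≈ -0.44721)
n(w) = -√5/(5*w) (n(w) = (-√5/5)/w = -√5/(5*w))
n(-3)*(-111 + s(-3)) = (-⅕*√5/(-3))*(-111 + (-3)²) = (-⅕*√5*(-⅓))*(-111 + 9) = (√5/15)*(-102) = -34*√5/5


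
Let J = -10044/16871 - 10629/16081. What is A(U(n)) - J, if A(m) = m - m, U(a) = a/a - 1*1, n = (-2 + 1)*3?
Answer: 340839423/271302551 ≈ 1.2563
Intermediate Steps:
n = -3 (n = -1*3 = -3)
U(a) = 0 (U(a) = 1 - 1 = 0)
A(m) = 0
J = -340839423/271302551 (J = -10044*1/16871 - 10629*1/16081 = -10044/16871 - 10629/16081 = -340839423/271302551 ≈ -1.2563)
A(U(n)) - J = 0 - 1*(-340839423/271302551) = 0 + 340839423/271302551 = 340839423/271302551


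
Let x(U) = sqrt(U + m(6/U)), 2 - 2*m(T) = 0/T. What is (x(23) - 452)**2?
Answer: 204328 - 1808*sqrt(6) ≈ 1.9990e+5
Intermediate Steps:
m(T) = 1 (m(T) = 1 - 0/T = 1 - 1/2*0 = 1 + 0 = 1)
x(U) = sqrt(1 + U) (x(U) = sqrt(U + 1) = sqrt(1 + U))
(x(23) - 452)**2 = (sqrt(1 + 23) - 452)**2 = (sqrt(24) - 452)**2 = (2*sqrt(6) - 452)**2 = (-452 + 2*sqrt(6))**2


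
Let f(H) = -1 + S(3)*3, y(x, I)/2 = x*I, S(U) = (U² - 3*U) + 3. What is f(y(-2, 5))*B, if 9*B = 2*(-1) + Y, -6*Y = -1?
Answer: -44/27 ≈ -1.6296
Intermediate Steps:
Y = ⅙ (Y = -⅙*(-1) = ⅙ ≈ 0.16667)
S(U) = 3 + U² - 3*U
y(x, I) = 2*I*x (y(x, I) = 2*(x*I) = 2*(I*x) = 2*I*x)
B = -11/54 (B = (2*(-1) + ⅙)/9 = (-2 + ⅙)/9 = (⅑)*(-11/6) = -11/54 ≈ -0.20370)
f(H) = 8 (f(H) = -1 + (3 + 3² - 3*3)*3 = -1 + (3 + 9 - 9)*3 = -1 + 3*3 = -1 + 9 = 8)
f(y(-2, 5))*B = 8*(-11/54) = -44/27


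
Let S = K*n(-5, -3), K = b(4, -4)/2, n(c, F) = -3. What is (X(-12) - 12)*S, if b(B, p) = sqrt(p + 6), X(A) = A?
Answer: 36*sqrt(2) ≈ 50.912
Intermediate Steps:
b(B, p) = sqrt(6 + p)
K = sqrt(2)/2 (K = sqrt(6 - 4)/2 = sqrt(2)*(1/2) = sqrt(2)/2 ≈ 0.70711)
S = -3*sqrt(2)/2 (S = (sqrt(2)/2)*(-3) = -3*sqrt(2)/2 ≈ -2.1213)
(X(-12) - 12)*S = (-12 - 12)*(-3*sqrt(2)/2) = -(-36)*sqrt(2) = 36*sqrt(2)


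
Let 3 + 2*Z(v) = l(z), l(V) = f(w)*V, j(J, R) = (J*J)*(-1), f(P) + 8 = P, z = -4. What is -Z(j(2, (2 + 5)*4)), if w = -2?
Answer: -37/2 ≈ -18.500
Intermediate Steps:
f(P) = -8 + P
j(J, R) = -J² (j(J, R) = J²*(-1) = -J²)
l(V) = -10*V (l(V) = (-8 - 2)*V = -10*V)
Z(v) = 37/2 (Z(v) = -3/2 + (-10*(-4))/2 = -3/2 + (½)*40 = -3/2 + 20 = 37/2)
-Z(j(2, (2 + 5)*4)) = -1*37/2 = -37/2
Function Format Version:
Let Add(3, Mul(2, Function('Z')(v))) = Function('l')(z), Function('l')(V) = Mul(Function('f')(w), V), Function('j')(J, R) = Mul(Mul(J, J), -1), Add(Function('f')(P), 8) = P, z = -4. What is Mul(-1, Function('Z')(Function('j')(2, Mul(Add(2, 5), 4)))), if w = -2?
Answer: Rational(-37, 2) ≈ -18.500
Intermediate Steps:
Function('f')(P) = Add(-8, P)
Function('j')(J, R) = Mul(-1, Pow(J, 2)) (Function('j')(J, R) = Mul(Pow(J, 2), -1) = Mul(-1, Pow(J, 2)))
Function('l')(V) = Mul(-10, V) (Function('l')(V) = Mul(Add(-8, -2), V) = Mul(-10, V))
Function('Z')(v) = Rational(37, 2) (Function('Z')(v) = Add(Rational(-3, 2), Mul(Rational(1, 2), Mul(-10, -4))) = Add(Rational(-3, 2), Mul(Rational(1, 2), 40)) = Add(Rational(-3, 2), 20) = Rational(37, 2))
Mul(-1, Function('Z')(Function('j')(2, Mul(Add(2, 5), 4)))) = Mul(-1, Rational(37, 2)) = Rational(-37, 2)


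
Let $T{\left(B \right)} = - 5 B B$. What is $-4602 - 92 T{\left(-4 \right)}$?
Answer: $2758$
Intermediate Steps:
$T{\left(B \right)} = - 5 B^{2}$
$-4602 - 92 T{\left(-4 \right)} = -4602 - 92 \left(- 5 \left(-4\right)^{2}\right) = -4602 - 92 \left(\left(-5\right) 16\right) = -4602 - -7360 = -4602 + 7360 = 2758$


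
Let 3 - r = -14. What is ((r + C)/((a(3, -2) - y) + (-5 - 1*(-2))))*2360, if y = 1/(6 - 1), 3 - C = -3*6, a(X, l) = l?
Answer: -224200/13 ≈ -17246.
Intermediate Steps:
C = 21 (C = 3 - (-3)*6 = 3 - 1*(-18) = 3 + 18 = 21)
y = 1/5 ≈ 0.20000
r = 17 (r = 3 - 1*(-14) = 3 + 14 = 17)
((r + C)/((a(3, -2) - y) + (-5 - 1*(-2))))*2360 = ((17 + 21)/((-2 - 1*1/5) + (-5 - 1*(-2))))*2360 = (38/((-2 - 1/5) + (-5 + 2)))*2360 = (38/(-11/5 - 3))*2360 = (38/(-26/5))*2360 = (38*(-5/26))*2360 = -95/13*2360 = -224200/13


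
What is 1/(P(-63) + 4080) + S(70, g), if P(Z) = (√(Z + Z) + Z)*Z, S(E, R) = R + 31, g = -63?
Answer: -696386597/21762165 + 21*I*√14/7254055 ≈ -32.0 + 1.0832e-5*I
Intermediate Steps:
S(E, R) = 31 + R
P(Z) = Z*(Z + √2*√Z) (P(Z) = (√(2*Z) + Z)*Z = (√2*√Z + Z)*Z = (Z + √2*√Z)*Z = Z*(Z + √2*√Z))
1/(P(-63) + 4080) + S(70, g) = 1/(((-63)² + √2*(-63)^(3/2)) + 4080) + (31 - 63) = 1/((3969 + √2*(-189*I*√7)) + 4080) - 32 = 1/((3969 - 189*I*√14) + 4080) - 32 = 1/(8049 - 189*I*√14) - 32 = -32 + 1/(8049 - 189*I*√14)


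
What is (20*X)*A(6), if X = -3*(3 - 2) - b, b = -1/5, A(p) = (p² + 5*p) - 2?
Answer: -3584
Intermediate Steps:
A(p) = -2 + p² + 5*p
b = -⅕ (b = -1*⅕ = -⅕ ≈ -0.20000)
X = -14/5 (X = -3*(3 - 2) - 1*(-⅕) = -3*1 + ⅕ = -3 + ⅕ = -14/5 ≈ -2.8000)
(20*X)*A(6) = (20*(-14/5))*(-2 + 6² + 5*6) = -56*(-2 + 36 + 30) = -56*64 = -3584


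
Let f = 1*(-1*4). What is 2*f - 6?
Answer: -14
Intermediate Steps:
f = -4 (f = 1*(-4) = -4)
2*f - 6 = 2*(-4) - 6 = -8 - 6 = -14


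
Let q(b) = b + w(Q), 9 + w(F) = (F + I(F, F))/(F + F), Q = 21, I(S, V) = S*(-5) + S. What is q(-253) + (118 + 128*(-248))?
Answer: -63779/2 ≈ -31890.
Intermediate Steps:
I(S, V) = -4*S (I(S, V) = -5*S + S = -4*S)
w(F) = -21/2 (w(F) = -9 + (F - 4*F)/(F + F) = -9 + (-3*F)/((2*F)) = -9 + (-3*F)*(1/(2*F)) = -9 - 3/2 = -21/2)
q(b) = -21/2 + b (q(b) = b - 21/2 = -21/2 + b)
q(-253) + (118 + 128*(-248)) = (-21/2 - 253) + (118 + 128*(-248)) = -527/2 + (118 - 31744) = -527/2 - 31626 = -63779/2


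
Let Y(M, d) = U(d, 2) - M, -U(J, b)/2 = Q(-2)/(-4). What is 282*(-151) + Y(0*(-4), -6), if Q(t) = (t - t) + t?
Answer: -42583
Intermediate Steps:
Q(t) = t (Q(t) = 0 + t = t)
U(J, b) = -1 (U(J, b) = -(-4)/(-4) = -(-4)*(-1)/4 = -2*½ = -1)
Y(M, d) = -1 - M
282*(-151) + Y(0*(-4), -6) = 282*(-151) + (-1 - 0*(-4)) = -42582 + (-1 - 1*0) = -42582 + (-1 + 0) = -42582 - 1 = -42583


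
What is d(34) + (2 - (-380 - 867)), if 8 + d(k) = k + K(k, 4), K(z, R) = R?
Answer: 1279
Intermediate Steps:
d(k) = -4 + k (d(k) = -8 + (k + 4) = -8 + (4 + k) = -4 + k)
d(34) + (2 - (-380 - 867)) = (-4 + 34) + (2 - (-380 - 867)) = 30 + (2 - 1*(-1247)) = 30 + (2 + 1247) = 30 + 1249 = 1279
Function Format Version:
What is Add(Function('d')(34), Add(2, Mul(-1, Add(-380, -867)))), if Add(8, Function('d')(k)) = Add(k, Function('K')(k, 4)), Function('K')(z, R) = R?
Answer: 1279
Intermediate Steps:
Function('d')(k) = Add(-4, k) (Function('d')(k) = Add(-8, Add(k, 4)) = Add(-8, Add(4, k)) = Add(-4, k))
Add(Function('d')(34), Add(2, Mul(-1, Add(-380, -867)))) = Add(Add(-4, 34), Add(2, Mul(-1, Add(-380, -867)))) = Add(30, Add(2, Mul(-1, -1247))) = Add(30, Add(2, 1247)) = Add(30, 1249) = 1279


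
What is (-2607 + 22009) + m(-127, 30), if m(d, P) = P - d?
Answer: 19559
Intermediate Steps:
(-2607 + 22009) + m(-127, 30) = (-2607 + 22009) + (30 - 1*(-127)) = 19402 + (30 + 127) = 19402 + 157 = 19559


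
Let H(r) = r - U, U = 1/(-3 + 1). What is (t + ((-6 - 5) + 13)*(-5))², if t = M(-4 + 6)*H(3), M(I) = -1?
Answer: 729/4 ≈ 182.25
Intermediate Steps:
U = -½ (U = 1/(-2) = -½ ≈ -0.50000)
H(r) = ½ + r (H(r) = r - 1*(-½) = r + ½ = ½ + r)
t = -7/2 (t = -(½ + 3) = -1*7/2 = -7/2 ≈ -3.5000)
(t + ((-6 - 5) + 13)*(-5))² = (-7/2 + ((-6 - 5) + 13)*(-5))² = (-7/2 + (-11 + 13)*(-5))² = (-7/2 + 2*(-5))² = (-7/2 - 10)² = (-27/2)² = 729/4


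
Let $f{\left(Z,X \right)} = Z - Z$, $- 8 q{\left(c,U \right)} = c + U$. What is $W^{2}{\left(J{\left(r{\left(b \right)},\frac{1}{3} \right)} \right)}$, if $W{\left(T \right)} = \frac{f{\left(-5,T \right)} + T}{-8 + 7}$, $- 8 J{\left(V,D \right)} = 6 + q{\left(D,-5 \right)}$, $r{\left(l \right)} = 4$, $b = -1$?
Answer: $\frac{6241}{9216} \approx 0.67719$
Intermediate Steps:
$q{\left(c,U \right)} = - \frac{U}{8} - \frac{c}{8}$ ($q{\left(c,U \right)} = - \frac{c + U}{8} = - \frac{U + c}{8} = - \frac{U}{8} - \frac{c}{8}$)
$f{\left(Z,X \right)} = 0$
$J{\left(V,D \right)} = - \frac{53}{64} + \frac{D}{64}$ ($J{\left(V,D \right)} = - \frac{6 - \left(- \frac{5}{8} + \frac{D}{8}\right)}{8} = - \frac{\frac{53}{8} - \frac{D}{8}}{8} = - \frac{53}{64} + \frac{D}{64}$)
$W{\left(T \right)} = - T$ ($W{\left(T \right)} = \frac{0 + T}{-8 + 7} = \frac{T}{-1} = T \left(-1\right) = - T$)
$W^{2}{\left(J{\left(r{\left(b \right)},\frac{1}{3} \right)} \right)} = \left(- (- \frac{53}{64} + \frac{1}{64 \cdot 3})\right)^{2} = \left(- (- \frac{53}{64} + \frac{1}{64} \cdot \frac{1}{3})\right)^{2} = \left(- (- \frac{53}{64} + \frac{1}{192})\right)^{2} = \left(\left(-1\right) \left(- \frac{79}{96}\right)\right)^{2} = \left(\frac{79}{96}\right)^{2} = \frac{6241}{9216}$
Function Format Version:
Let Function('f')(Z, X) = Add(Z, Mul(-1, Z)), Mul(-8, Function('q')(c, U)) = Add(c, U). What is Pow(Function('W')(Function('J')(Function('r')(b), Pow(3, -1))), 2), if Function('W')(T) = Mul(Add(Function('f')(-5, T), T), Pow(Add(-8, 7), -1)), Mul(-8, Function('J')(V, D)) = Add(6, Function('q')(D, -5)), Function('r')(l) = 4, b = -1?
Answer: Rational(6241, 9216) ≈ 0.67719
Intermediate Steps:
Function('q')(c, U) = Add(Mul(Rational(-1, 8), U), Mul(Rational(-1, 8), c)) (Function('q')(c, U) = Mul(Rational(-1, 8), Add(c, U)) = Mul(Rational(-1, 8), Add(U, c)) = Add(Mul(Rational(-1, 8), U), Mul(Rational(-1, 8), c)))
Function('f')(Z, X) = 0
Function('J')(V, D) = Add(Rational(-53, 64), Mul(Rational(1, 64), D)) (Function('J')(V, D) = Mul(Rational(-1, 8), Add(6, Add(Mul(Rational(-1, 8), -5), Mul(Rational(-1, 8), D)))) = Mul(Rational(-1, 8), Add(6, Add(Rational(5, 8), Mul(Rational(-1, 8), D)))) = Mul(Rational(-1, 8), Add(Rational(53, 8), Mul(Rational(-1, 8), D))) = Add(Rational(-53, 64), Mul(Rational(1, 64), D)))
Function('W')(T) = Mul(-1, T) (Function('W')(T) = Mul(Add(0, T), Pow(Add(-8, 7), -1)) = Mul(T, Pow(-1, -1)) = Mul(T, -1) = Mul(-1, T))
Pow(Function('W')(Function('J')(Function('r')(b), Pow(3, -1))), 2) = Pow(Mul(-1, Add(Rational(-53, 64), Mul(Rational(1, 64), Pow(3, -1)))), 2) = Pow(Mul(-1, Add(Rational(-53, 64), Mul(Rational(1, 64), Rational(1, 3)))), 2) = Pow(Mul(-1, Add(Rational(-53, 64), Rational(1, 192))), 2) = Pow(Mul(-1, Rational(-79, 96)), 2) = Pow(Rational(79, 96), 2) = Rational(6241, 9216)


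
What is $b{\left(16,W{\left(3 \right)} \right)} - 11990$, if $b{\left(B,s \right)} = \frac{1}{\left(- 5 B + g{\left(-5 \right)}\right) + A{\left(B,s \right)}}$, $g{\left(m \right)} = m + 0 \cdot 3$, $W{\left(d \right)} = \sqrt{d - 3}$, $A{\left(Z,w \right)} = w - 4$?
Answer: $- \frac{1067111}{89} \approx -11990.0$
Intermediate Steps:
$A{\left(Z,w \right)} = -4 + w$ ($A{\left(Z,w \right)} = w - 4 = -4 + w$)
$W{\left(d \right)} = \sqrt{-3 + d}$
$g{\left(m \right)} = m$ ($g{\left(m \right)} = m + 0 = m$)
$b{\left(B,s \right)} = \frac{1}{-9 + s - 5 B}$ ($b{\left(B,s \right)} = \frac{1}{\left(- 5 B - 5\right) + \left(-4 + s\right)} = \frac{1}{\left(-5 - 5 B\right) + \left(-4 + s\right)} = \frac{1}{-9 + s - 5 B}$)
$b{\left(16,W{\left(3 \right)} \right)} - 11990 = \frac{1}{-9 + \sqrt{-3 + 3} - 80} - 11990 = \frac{1}{-9 + \sqrt{0} - 80} - 11990 = \frac{1}{-9 + 0 - 80} - 11990 = \frac{1}{-89} - 11990 = - \frac{1}{89} - 11990 = - \frac{1067111}{89}$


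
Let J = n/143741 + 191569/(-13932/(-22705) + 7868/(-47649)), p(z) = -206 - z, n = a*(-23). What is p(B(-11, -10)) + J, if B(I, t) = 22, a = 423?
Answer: 4253546696207478507/9963364867664 ≈ 4.2692e+5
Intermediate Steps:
n = -9729 (n = 423*(-23) = -9729)
J = 4255818343397305899/9963364867664 (J = -9729/143741 + 191569/(-13932/(-22705) + 7868/(-47649)) = -9729*1/143741 + 191569/(-13932*(-1/22705) + 7868*(-1/47649)) = -9729/143741 + 191569/(13932/22705 - 1124/6807) = -9729/143741 + 191569/(69314704/154552935) = -9729/143741 + 191569*(154552935/69314704) = -9729/143741 + 29607551205015/69314704 = 4255818343397305899/9963364867664 ≈ 4.2715e+5)
p(B(-11, -10)) + J = (-206 - 1*22) + 4255818343397305899/9963364867664 = (-206 - 22) + 4255818343397305899/9963364867664 = -228 + 4255818343397305899/9963364867664 = 4253546696207478507/9963364867664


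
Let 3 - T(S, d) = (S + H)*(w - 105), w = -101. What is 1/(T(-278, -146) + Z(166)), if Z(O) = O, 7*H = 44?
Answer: -7/390629 ≈ -1.7920e-5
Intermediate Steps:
H = 44/7 (H = (⅐)*44 = 44/7 ≈ 6.2857)
T(S, d) = 9085/7 + 206*S (T(S, d) = 3 - (S + 44/7)*(-101 - 105) = 3 - (44/7 + S)*(-206) = 3 - (-9064/7 - 206*S) = 3 + (9064/7 + 206*S) = 9085/7 + 206*S)
1/(T(-278, -146) + Z(166)) = 1/((9085/7 + 206*(-278)) + 166) = 1/((9085/7 - 57268) + 166) = 1/(-391791/7 + 166) = 1/(-390629/7) = -7/390629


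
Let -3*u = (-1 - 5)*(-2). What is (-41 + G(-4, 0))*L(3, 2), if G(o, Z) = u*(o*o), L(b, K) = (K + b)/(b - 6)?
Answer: 175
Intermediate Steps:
L(b, K) = (K + b)/(-6 + b)
u = -4 (u = -(-1 - 5)*(-2)/3 = -(-2)*(-2) = -⅓*12 = -4)
G(o, Z) = -4*o² (G(o, Z) = -4*o*o = -4*o²)
(-41 + G(-4, 0))*L(3, 2) = (-41 - 4*(-4)²)*((2 + 3)/(-6 + 3)) = (-41 - 4*16)*(5/(-3)) = (-41 - 64)*(-⅓*5) = -105*(-5/3) = 175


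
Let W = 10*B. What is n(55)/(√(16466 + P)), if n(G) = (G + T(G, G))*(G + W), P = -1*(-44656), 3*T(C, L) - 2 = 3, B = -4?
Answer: 425*√61122/30561 ≈ 3.4381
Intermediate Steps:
T(C, L) = 5/3 (T(C, L) = ⅔ + (⅓)*3 = ⅔ + 1 = 5/3)
W = -40 (W = 10*(-4) = -40)
P = 44656
n(G) = (-40 + G)*(5/3 + G) (n(G) = (G + 5/3)*(G - 40) = (5/3 + G)*(-40 + G) = (-40 + G)*(5/3 + G))
n(55)/(√(16466 + P)) = (-200/3 + 55² - 115/3*55)/(√(16466 + 44656)) = (-200/3 + 3025 - 6325/3)/(√61122) = 850*(√61122/61122) = 425*√61122/30561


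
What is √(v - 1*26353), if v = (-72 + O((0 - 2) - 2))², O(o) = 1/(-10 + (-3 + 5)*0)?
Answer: 3*I*√235051/10 ≈ 145.45*I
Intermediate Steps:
O(o) = -⅒ (O(o) = 1/(-10 + 2*0) = 1/(-10 + 0) = 1/(-10) = -⅒)
v = 519841/100 (v = (-72 - ⅒)² = (-721/10)² = 519841/100 ≈ 5198.4)
√(v - 1*26353) = √(519841/100 - 1*26353) = √(519841/100 - 26353) = √(-2115459/100) = 3*I*√235051/10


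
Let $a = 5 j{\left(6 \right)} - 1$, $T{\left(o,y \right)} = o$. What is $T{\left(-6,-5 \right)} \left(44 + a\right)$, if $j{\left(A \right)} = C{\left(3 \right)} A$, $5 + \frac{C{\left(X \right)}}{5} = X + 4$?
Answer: $-2058$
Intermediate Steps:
$C{\left(X \right)} = -5 + 5 X$ ($C{\left(X \right)} = -25 + 5 \left(X + 4\right) = -25 + 5 \left(4 + X\right) = -25 + \left(20 + 5 X\right) = -5 + 5 X$)
$j{\left(A \right)} = 10 A$ ($j{\left(A \right)} = \left(-5 + 5 \cdot 3\right) A = \left(-5 + 15\right) A = 10 A$)
$a = 299$ ($a = 5 \cdot 10 \cdot 6 - 1 = 5 \cdot 60 - 1 = 300 - 1 = 299$)
$T{\left(-6,-5 \right)} \left(44 + a\right) = - 6 \left(44 + 299\right) = \left(-6\right) 343 = -2058$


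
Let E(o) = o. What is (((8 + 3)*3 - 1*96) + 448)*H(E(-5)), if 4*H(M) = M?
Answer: -1925/4 ≈ -481.25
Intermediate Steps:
H(M) = M/4
(((8 + 3)*3 - 1*96) + 448)*H(E(-5)) = (((8 + 3)*3 - 1*96) + 448)*((1/4)*(-5)) = ((11*3 - 96) + 448)*(-5/4) = ((33 - 96) + 448)*(-5/4) = (-63 + 448)*(-5/4) = 385*(-5/4) = -1925/4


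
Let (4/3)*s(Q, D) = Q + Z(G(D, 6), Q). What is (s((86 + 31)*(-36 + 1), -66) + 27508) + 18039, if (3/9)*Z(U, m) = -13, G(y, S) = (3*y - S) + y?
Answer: 84893/2 ≈ 42447.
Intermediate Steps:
G(y, S) = -S + 4*y (G(y, S) = (-S + 3*y) + y = -S + 4*y)
Z(U, m) = -39 (Z(U, m) = 3*(-13) = -39)
s(Q, D) = -117/4 + 3*Q/4 (s(Q, D) = 3*(Q - 39)/4 = 3*(-39 + Q)/4 = -117/4 + 3*Q/4)
(s((86 + 31)*(-36 + 1), -66) + 27508) + 18039 = ((-117/4 + 3*((86 + 31)*(-36 + 1))/4) + 27508) + 18039 = ((-117/4 + 3*(117*(-35))/4) + 27508) + 18039 = ((-117/4 + (¾)*(-4095)) + 27508) + 18039 = ((-117/4 - 12285/4) + 27508) + 18039 = (-6201/2 + 27508) + 18039 = 48815/2 + 18039 = 84893/2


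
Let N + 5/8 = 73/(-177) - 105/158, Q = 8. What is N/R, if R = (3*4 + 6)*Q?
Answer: -190391/16108416 ≈ -0.011819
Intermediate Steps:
R = 144 (R = (3*4 + 6)*8 = (12 + 6)*8 = 18*8 = 144)
N = -190391/111864 (N = -5/8 + (73/(-177) - 105/158) = -5/8 + (73*(-1/177) - 105*1/158) = -5/8 + (-73/177 - 105/158) = -5/8 - 30119/27966 = -190391/111864 ≈ -1.7020)
N/R = -190391/111864/144 = (1/144)*(-190391/111864) = -190391/16108416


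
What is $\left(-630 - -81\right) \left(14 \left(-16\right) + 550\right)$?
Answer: $-178974$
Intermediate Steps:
$\left(-630 - -81\right) \left(14 \left(-16\right) + 550\right) = \left(-630 + 81\right) \left(-224 + 550\right) = \left(-549\right) 326 = -178974$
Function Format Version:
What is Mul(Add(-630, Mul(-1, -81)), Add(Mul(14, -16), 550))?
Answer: -178974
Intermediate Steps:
Mul(Add(-630, Mul(-1, -81)), Add(Mul(14, -16), 550)) = Mul(Add(-630, 81), Add(-224, 550)) = Mul(-549, 326) = -178974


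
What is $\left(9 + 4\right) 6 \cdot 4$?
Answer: $312$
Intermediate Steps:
$\left(9 + 4\right) 6 \cdot 4 = 13 \cdot 24 = 312$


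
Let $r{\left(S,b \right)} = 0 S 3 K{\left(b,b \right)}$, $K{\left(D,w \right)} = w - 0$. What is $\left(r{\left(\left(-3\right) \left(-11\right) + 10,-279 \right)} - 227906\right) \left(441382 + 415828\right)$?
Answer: $-195363302260$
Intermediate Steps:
$K{\left(D,w \right)} = w$ ($K{\left(D,w \right)} = w + 0 = w$)
$r{\left(S,b \right)} = 0$ ($r{\left(S,b \right)} = 0 S 3 b = 0 \cdot 3 b = 0 b = 0$)
$\left(r{\left(\left(-3\right) \left(-11\right) + 10,-279 \right)} - 227906\right) \left(441382 + 415828\right) = \left(0 - 227906\right) \left(441382 + 415828\right) = \left(-227906\right) 857210 = -195363302260$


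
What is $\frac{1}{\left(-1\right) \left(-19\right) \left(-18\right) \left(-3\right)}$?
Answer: $\frac{1}{1026} \approx 0.00097466$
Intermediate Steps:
$\frac{1}{\left(-1\right) \left(-19\right) \left(-18\right) \left(-3\right)} = \frac{1}{\left(-1\right) 342 \left(-3\right)} = \frac{1}{\left(-1\right) \left(-1026\right)} = \frac{1}{1026}$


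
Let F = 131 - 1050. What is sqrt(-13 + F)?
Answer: 2*I*sqrt(233) ≈ 30.529*I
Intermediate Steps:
F = -919
sqrt(-13 + F) = sqrt(-13 - 919) = sqrt(-932) = 2*I*sqrt(233)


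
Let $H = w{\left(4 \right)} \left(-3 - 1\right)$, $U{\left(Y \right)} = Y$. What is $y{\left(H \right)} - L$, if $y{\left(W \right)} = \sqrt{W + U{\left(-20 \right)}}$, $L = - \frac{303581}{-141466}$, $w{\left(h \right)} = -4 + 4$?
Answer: $- \frac{303581}{141466} + 2 i \sqrt{5} \approx -2.146 + 4.4721 i$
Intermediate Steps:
$w{\left(h \right)} = 0$
$H = 0$ ($H = 0 \left(-3 - 1\right) = 0 \left(-4\right) = 0$)
$L = \frac{303581}{141466}$ ($L = \left(-303581\right) \left(- \frac{1}{141466}\right) = \frac{303581}{141466} \approx 2.146$)
$y{\left(W \right)} = \sqrt{-20 + W}$ ($y{\left(W \right)} = \sqrt{W - 20} = \sqrt{-20 + W}$)
$y{\left(H \right)} - L = \sqrt{-20 + 0} - \frac{303581}{141466} = \sqrt{-20} - \frac{303581}{141466} = 2 i \sqrt{5} - \frac{303581}{141466} = - \frac{303581}{141466} + 2 i \sqrt{5}$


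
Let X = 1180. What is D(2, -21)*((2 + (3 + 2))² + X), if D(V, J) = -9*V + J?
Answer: -47931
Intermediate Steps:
D(V, J) = J - 9*V
D(2, -21)*((2 + (3 + 2))² + X) = (-21 - 9*2)*((2 + (3 + 2))² + 1180) = (-21 - 18)*((2 + 5)² + 1180) = -39*(7² + 1180) = -39*(49 + 1180) = -39*1229 = -47931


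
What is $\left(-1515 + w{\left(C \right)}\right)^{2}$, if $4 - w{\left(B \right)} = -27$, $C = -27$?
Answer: $2202256$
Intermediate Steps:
$w{\left(B \right)} = 31$ ($w{\left(B \right)} = 4 - -27 = 4 + 27 = 31$)
$\left(-1515 + w{\left(C \right)}\right)^{2} = \left(-1515 + 31\right)^{2} = \left(-1484\right)^{2} = 2202256$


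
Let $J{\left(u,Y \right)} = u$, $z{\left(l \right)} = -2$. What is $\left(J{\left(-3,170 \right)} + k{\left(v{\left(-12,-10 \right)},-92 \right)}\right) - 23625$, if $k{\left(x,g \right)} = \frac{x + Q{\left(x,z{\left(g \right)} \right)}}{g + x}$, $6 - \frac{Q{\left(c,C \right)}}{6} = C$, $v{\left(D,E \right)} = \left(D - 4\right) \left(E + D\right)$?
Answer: $- \frac{307144}{13} \approx -23626.0$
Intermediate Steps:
$v{\left(D,E \right)} = \left(-4 + D\right) \left(D + E\right)$
$Q{\left(c,C \right)} = 36 - 6 C$
$k{\left(x,g \right)} = \frac{48 + x}{g + x}$ ($k{\left(x,g \right)} = \frac{x + \left(36 - -12\right)}{g + x} = \frac{x + \left(36 + 12\right)}{g + x} = \frac{x + 48}{g + x} = \frac{48 + x}{g + x}$)
$\left(J{\left(-3,170 \right)} + k{\left(v{\left(-12,-10 \right)},-92 \right)}\right) - 23625 = \left(-3 + \frac{48 - \left(-208 - 144\right)}{-92 - \left(-208 - 144\right)}\right) - 23625 = \left(-3 + \frac{48 + \left(144 + 48 + 40 + 120\right)}{-92 + \left(144 + 48 + 40 + 120\right)}\right) - 23625 = \left(-3 + \frac{48 + 352}{-92 + 352}\right) - 23625 = \left(-3 + \frac{1}{260} \cdot 400\right) - 23625 = \left(-3 + \frac{20}{13}\right) - 23625 = - \frac{19}{13} - 23625 = - \frac{307144}{13}$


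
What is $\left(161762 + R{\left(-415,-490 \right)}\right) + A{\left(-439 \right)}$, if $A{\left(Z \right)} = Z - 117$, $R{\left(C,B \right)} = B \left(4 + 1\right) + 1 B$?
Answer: $158266$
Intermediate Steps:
$R{\left(C,B \right)} = 6 B$ ($R{\left(C,B \right)} = B 5 + B = 5 B + B = 6 B$)
$A{\left(Z \right)} = -117 + Z$ ($A{\left(Z \right)} = Z - 117 = -117 + Z$)
$\left(161762 + R{\left(-415,-490 \right)}\right) + A{\left(-439 \right)} = \left(161762 + 6 \left(-490\right)\right) - 556 = \left(161762 - 2940\right) - 556 = 158822 - 556 = 158266$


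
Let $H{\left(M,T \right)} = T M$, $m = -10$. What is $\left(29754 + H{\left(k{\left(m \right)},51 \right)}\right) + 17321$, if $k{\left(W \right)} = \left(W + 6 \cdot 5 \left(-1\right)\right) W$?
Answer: $67475$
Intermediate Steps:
$k{\left(W \right)} = W \left(-30 + W\right)$ ($k{\left(W \right)} = \left(W + 30 \left(-1\right)\right) W = \left(W - 30\right) W = \left(-30 + W\right) W = W \left(-30 + W\right)$)
$H{\left(M,T \right)} = M T$
$\left(29754 + H{\left(k{\left(m \right)},51 \right)}\right) + 17321 = \left(29754 + - 10 \left(-30 - 10\right) 51\right) + 17321 = \left(29754 + \left(-10\right) \left(-40\right) 51\right) + 17321 = \left(29754 + 400 \cdot 51\right) + 17321 = \left(29754 + 20400\right) + 17321 = 50154 + 17321 = 67475$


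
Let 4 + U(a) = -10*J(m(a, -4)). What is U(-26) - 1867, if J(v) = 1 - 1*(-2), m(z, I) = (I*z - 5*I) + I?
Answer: -1901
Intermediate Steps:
m(z, I) = -4*I + I*z (m(z, I) = (-5*I + I*z) + I = -4*I + I*z)
J(v) = 3 (J(v) = 1 + 2 = 3)
U(a) = -34 (U(a) = -4 - 10*3 = -4 - 30 = -34)
U(-26) - 1867 = -34 - 1867 = -1901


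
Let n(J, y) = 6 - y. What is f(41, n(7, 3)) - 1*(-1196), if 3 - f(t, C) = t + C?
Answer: 1155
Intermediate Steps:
f(t, C) = 3 - C - t (f(t, C) = 3 - (t + C) = 3 - (C + t) = 3 + (-C - t) = 3 - C - t)
f(41, n(7, 3)) - 1*(-1196) = (3 - (6 - 1*3) - 1*41) - 1*(-1196) = (3 - (6 - 3) - 41) + 1196 = (3 - 1*3 - 41) + 1196 = (3 - 3 - 41) + 1196 = -41 + 1196 = 1155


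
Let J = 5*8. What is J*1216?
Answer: 48640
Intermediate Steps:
J = 40
J*1216 = 40*1216 = 48640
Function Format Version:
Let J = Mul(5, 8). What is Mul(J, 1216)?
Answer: 48640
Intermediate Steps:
J = 40
Mul(J, 1216) = Mul(40, 1216) = 48640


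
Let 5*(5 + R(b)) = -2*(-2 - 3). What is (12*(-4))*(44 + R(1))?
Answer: -1968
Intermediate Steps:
R(b) = -3 (R(b) = -5 + (-2*(-2 - 3))/5 = -5 + (-2*(-5))/5 = -5 + (1/5)*10 = -5 + 2 = -3)
(12*(-4))*(44 + R(1)) = (12*(-4))*(44 - 3) = -48*41 = -1968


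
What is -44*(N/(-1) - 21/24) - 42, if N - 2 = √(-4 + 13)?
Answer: 433/2 ≈ 216.50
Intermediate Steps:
N = 5 (N = 2 + √(-4 + 13) = 2 + √9 = 2 + 3 = 5)
-44*(N/(-1) - 21/24) - 42 = -44*(5/(-1) - 21/24) - 42 = -44*(5*(-1) - 21*1/24) - 42 = -44*(-5 - 7/8) - 42 = -44*(-47/8) - 42 = 517/2 - 42 = 433/2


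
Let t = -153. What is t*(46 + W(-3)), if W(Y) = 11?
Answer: -8721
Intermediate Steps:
t*(46 + W(-3)) = -153*(46 + 11) = -153*57 = -8721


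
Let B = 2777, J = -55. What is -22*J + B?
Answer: 3987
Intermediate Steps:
-22*J + B = -22*(-55) + 2777 = 1210 + 2777 = 3987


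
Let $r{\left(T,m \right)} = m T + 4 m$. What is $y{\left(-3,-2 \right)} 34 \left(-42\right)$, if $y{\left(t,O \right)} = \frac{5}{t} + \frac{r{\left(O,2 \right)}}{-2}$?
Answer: $5236$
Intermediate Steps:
$r{\left(T,m \right)} = 4 m + T m$ ($r{\left(T,m \right)} = T m + 4 m = 4 m + T m$)
$y{\left(t,O \right)} = -4 - O + \frac{5}{t}$ ($y{\left(t,O \right)} = \frac{5}{t} + \frac{2 \left(4 + O\right)}{-2} = \frac{5}{t} + \left(8 + 2 O\right) \left(- \frac{1}{2}\right) = \frac{5}{t} - \left(4 + O\right) = -4 - O + \frac{5}{t}$)
$y{\left(-3,-2 \right)} 34 \left(-42\right) = \left(-4 - -2 + \frac{5}{-3}\right) 34 \left(-42\right) = \left(-4 + 2 + 5 \left(- \frac{1}{3}\right)\right) 34 \left(-42\right) = \left(-4 + 2 - \frac{5}{3}\right) 34 \left(-42\right) = \left(- \frac{11}{3}\right) 34 \left(-42\right) = \left(- \frac{374}{3}\right) \left(-42\right) = 5236$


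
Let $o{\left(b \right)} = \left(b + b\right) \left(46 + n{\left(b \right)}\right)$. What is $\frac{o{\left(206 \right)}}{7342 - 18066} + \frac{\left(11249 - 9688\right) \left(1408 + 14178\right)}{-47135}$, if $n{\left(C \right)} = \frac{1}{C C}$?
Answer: $- \frac{26965966405407}{52064001220} \approx -517.94$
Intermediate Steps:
$n{\left(C \right)} = \frac{1}{C^{2}}$
$o{\left(b \right)} = 2 b \left(46 + \frac{1}{b^{2}}\right)$ ($o{\left(b \right)} = \left(b + b\right) \left(46 + \frac{1}{b^{2}}\right) = 2 b \left(46 + \frac{1}{b^{2}}\right)$)
$\frac{o{\left(206 \right)}}{7342 - 18066} + \frac{\left(11249 - 9688\right) \left(1408 + 14178\right)}{-47135} = \frac{\frac{2}{206} + 92 \cdot 206}{7342 - 18066} + \frac{\left(11249 - 9688\right) \left(1408 + 14178\right)}{-47135} = \frac{2 \cdot \frac{1}{206} + 18952}{-10724} + 1561 \cdot 15586 \left(- \frac{1}{47135}\right) = \left(\frac{1}{103} + 18952\right) \left(- \frac{1}{10724}\right) + 24329746 \left(- \frac{1}{47135}\right) = \frac{1952057}{103} \left(- \frac{1}{10724}\right) - \frac{24329746}{47135} = - \frac{1952057}{1104572} - \frac{24329746}{47135} = - \frac{26965966405407}{52064001220}$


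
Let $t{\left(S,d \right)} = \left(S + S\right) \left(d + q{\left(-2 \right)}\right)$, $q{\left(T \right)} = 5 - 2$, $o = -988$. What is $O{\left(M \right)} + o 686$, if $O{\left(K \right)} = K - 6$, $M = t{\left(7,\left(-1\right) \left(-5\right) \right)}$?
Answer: $-677662$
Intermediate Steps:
$q{\left(T \right)} = 3$
$t{\left(S,d \right)} = 2 S \left(3 + d\right)$ ($t{\left(S,d \right)} = \left(S + S\right) \left(d + 3\right) = 2 S \left(3 + d\right)$)
$M = 112$ ($M = 2 \cdot 7 \left(3 - -5\right) = 2 \cdot 7 \left(3 + 5\right) = 2 \cdot 7 \cdot 8 = 112$)
$O{\left(K \right)} = -6 + K$ ($O{\left(K \right)} = K - 6 = -6 + K$)
$O{\left(M \right)} + o 686 = \left(-6 + 112\right) - 677768 = 106 - 677768 = -677662$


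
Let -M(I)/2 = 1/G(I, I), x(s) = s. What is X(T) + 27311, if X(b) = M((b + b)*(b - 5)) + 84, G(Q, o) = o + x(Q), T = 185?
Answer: 1824506999/66600 ≈ 27395.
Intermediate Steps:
G(Q, o) = Q + o (G(Q, o) = o + Q = Q + o)
M(I) = -1/I (M(I) = -2/(I + I) = -2*1/(2*I) = -1/I)
X(b) = 84 - 1/(2*b*(-5 + b)) (X(b) = -1/((b + b)*(b - 5)) + 84 = -1/((2*b)*(-5 + b)) + 84 = -1/(2*b*(-5 + b)) + 84 = 84 - 1/(2*b*(-5 + b)))
X(T) + 27311 = (1/2)*(-1 + 168*185*(-5 + 185))/(185*(-5 + 185)) + 27311 = (1/2)*(1/185)*(-1 + 168*185*180)/180 + 27311 = (1/2)*(1/185)*(1/180)*(-1 + 5594400) + 27311 = (1/2)*(1/185)*(1/180)*5594399 + 27311 = 5594399/66600 + 27311 = 1824506999/66600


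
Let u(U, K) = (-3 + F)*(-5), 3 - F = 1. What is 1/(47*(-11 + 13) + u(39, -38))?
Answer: 1/99 ≈ 0.010101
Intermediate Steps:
F = 2 (F = 3 - 1*1 = 3 - 1 = 2)
u(U, K) = 5 (u(U, K) = (-3 + 2)*(-5) = -1*(-5) = 5)
1/(47*(-11 + 13) + u(39, -38)) = 1/(47*(-11 + 13) + 5) = 1/(47*2 + 5) = 1/(94 + 5) = 1/99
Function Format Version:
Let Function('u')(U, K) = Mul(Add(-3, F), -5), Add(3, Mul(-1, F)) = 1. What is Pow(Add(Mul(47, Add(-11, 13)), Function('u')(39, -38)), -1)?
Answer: Rational(1, 99) ≈ 0.010101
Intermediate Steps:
F = 2 (F = Add(3, Mul(-1, 1)) = Add(3, -1) = 2)
Function('u')(U, K) = 5 (Function('u')(U, K) = Mul(Add(-3, 2), -5) = Mul(-1, -5) = 5)
Pow(Add(Mul(47, Add(-11, 13)), Function('u')(39, -38)), -1) = Pow(Add(Mul(47, Add(-11, 13)), 5), -1) = Pow(Add(Mul(47, 2), 5), -1) = Pow(Add(94, 5), -1) = Pow(99, -1) = Rational(1, 99)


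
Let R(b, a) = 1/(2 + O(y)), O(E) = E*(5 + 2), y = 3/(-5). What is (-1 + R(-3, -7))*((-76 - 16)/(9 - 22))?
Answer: -1472/143 ≈ -10.294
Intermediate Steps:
y = -⅗ (y = 3*(-⅕) = -⅗ ≈ -0.60000)
O(E) = 7*E (O(E) = E*7 = 7*E)
R(b, a) = -5/11 (R(b, a) = 1/(2 + 7*(-⅗)) = 1/(2 - 21/5) = 1/(-11/5) = -5/11)
(-1 + R(-3, -7))*((-76 - 16)/(9 - 22)) = (-1 - 5/11)*((-76 - 16)/(9 - 22)) = -(-1472)/(11*(-13)) = -(-1472)*(-1)/(11*13) = -16/11*92/13 = -1472/143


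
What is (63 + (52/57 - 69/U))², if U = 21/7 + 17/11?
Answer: 19289598769/8122500 ≈ 2374.8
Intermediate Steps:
U = 50/11 (U = 21*(⅐) + 17*(1/11) = 3 + 17/11 = 50/11 ≈ 4.5455)
(63 + (52/57 - 69/U))² = (63 + (52/57 - 69/50/11))² = (63 + (52*(1/57) - 69*11/50))² = (63 + (52/57 - 759/50))² = (63 - 40663/2850)² = (138887/2850)² = 19289598769/8122500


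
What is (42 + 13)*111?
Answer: 6105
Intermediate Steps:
(42 + 13)*111 = 55*111 = 6105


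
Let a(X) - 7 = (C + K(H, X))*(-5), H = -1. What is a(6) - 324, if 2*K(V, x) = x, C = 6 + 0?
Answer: -362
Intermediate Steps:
C = 6
K(V, x) = x/2
a(X) = -23 - 5*X/2 (a(X) = 7 + (6 + X/2)*(-5) = 7 + (-30 - 5*X/2) = -23 - 5*X/2)
a(6) - 324 = (-23 - 5/2*6) - 324 = (-23 - 15) - 324 = -38 - 324 = -362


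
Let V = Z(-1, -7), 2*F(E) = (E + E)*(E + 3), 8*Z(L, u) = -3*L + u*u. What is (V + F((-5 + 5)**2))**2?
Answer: 169/4 ≈ 42.250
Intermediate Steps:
Z(L, u) = -3*L/8 + u**2/8 (Z(L, u) = (-3*L + u*u)/8 = (-3*L + u**2)/8 = (u**2 - 3*L)/8 = -3*L/8 + u**2/8)
F(E) = E*(3 + E) (F(E) = ((E + E)*(E + 3))/2 = ((2*E)*(3 + E))/2 = (2*E*(3 + E))/2 = E*(3 + E))
V = 13/2 (V = -3/8*(-1) + (1/8)*(-7)**2 = 3/8 + (1/8)*49 = 3/8 + 49/8 = 13/2 ≈ 6.5000)
(V + F((-5 + 5)**2))**2 = (13/2 + (-5 + 5)**2*(3 + (-5 + 5)**2))**2 = (13/2 + 0**2*(3 + 0**2))**2 = (13/2 + 0*(3 + 0))**2 = (13/2 + 0*3)**2 = (13/2 + 0)**2 = (13/2)**2 = 169/4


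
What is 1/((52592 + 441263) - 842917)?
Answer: -1/349062 ≈ -2.8648e-6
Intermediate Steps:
1/((52592 + 441263) - 842917) = 1/(493855 - 842917) = 1/(-349062) = -1/349062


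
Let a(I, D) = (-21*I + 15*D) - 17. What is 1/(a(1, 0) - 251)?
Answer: -1/289 ≈ -0.0034602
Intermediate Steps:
a(I, D) = -17 - 21*I + 15*D
1/(a(1, 0) - 251) = 1/((-17 - 21*1 + 15*0) - 251) = 1/((-17 - 21 + 0) - 251) = 1/(-38 - 251) = 1/(-289) = -1/289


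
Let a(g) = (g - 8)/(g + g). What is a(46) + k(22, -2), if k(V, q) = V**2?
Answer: 22283/46 ≈ 484.41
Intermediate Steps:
a(g) = (-8 + g)/(2*g) (a(g) = (-8 + g)/((2*g)) = (-8 + g)*(1/(2*g)) = (-8 + g)/(2*g))
a(46) + k(22, -2) = (1/2)*(-8 + 46)/46 + 22**2 = (1/2)*(1/46)*38 + 484 = 19/46 + 484 = 22283/46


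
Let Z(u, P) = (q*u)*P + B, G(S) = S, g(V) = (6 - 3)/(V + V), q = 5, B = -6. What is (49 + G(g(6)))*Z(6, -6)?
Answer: -18321/2 ≈ -9160.5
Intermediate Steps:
g(V) = 3/(2*V) (g(V) = 3/((2*V)) = 3*(1/(2*V)) = 3/(2*V))
Z(u, P) = -6 + 5*P*u (Z(u, P) = (5*u)*P - 6 = 5*P*u - 6 = -6 + 5*P*u)
(49 + G(g(6)))*Z(6, -6) = (49 + (3/2)/6)*(-6 + 5*(-6)*6) = (49 + (3/2)*(⅙))*(-6 - 180) = (49 + ¼)*(-186) = (197/4)*(-186) = -18321/2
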